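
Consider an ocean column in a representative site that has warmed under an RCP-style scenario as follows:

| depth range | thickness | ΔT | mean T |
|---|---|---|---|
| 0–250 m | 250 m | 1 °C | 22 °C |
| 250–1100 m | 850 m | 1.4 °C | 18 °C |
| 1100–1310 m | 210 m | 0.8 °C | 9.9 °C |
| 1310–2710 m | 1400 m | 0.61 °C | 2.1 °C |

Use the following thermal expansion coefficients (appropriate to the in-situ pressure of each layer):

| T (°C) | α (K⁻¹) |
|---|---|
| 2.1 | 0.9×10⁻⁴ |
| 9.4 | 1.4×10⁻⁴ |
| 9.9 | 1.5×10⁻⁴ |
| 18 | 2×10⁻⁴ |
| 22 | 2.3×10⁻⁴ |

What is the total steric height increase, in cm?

about 40 cm

Layer 1 at 22 °C → α = 2.3×10⁻⁴ K⁻¹
Layer 2 at 18 °C → α = 2×10⁻⁴ K⁻¹
Layer 3 at 9.9 °C → α = 1.5×10⁻⁴ K⁻¹
Layer 4 at 2.1 °C → α = 0.9×10⁻⁴ K⁻¹
1 × 2.3×10⁻⁴ × 250 = 0.05750 m
250–1100 m: 2×10⁻⁴ × 850 × 1.4 = 0.23800 m
1100–1310 m: 210 × 1.5×10⁻⁴ × 0.8 = 0.02520 m
1310–2710 m: 1400 × 0.9×10⁻⁴ × 0.61 = 0.07686 m
Δh = 0.05750 + 0.23800 + 0.02520 + 0.07686 = 0.39756 m ≈ 40 cm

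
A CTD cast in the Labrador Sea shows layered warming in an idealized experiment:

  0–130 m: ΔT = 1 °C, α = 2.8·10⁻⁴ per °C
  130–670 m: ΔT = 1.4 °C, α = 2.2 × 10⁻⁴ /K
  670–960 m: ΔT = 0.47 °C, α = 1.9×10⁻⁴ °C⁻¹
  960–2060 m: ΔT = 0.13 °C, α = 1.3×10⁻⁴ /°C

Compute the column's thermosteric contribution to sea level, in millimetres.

Layer 1: 2.8×10⁻⁴ × 1 × 130 = 0.03640 m
130–670 m: 540 × 1.4 × 2.2×10⁻⁴ = 0.16632 m
Layer 3: 0.47 × 290 × 1.9×10⁻⁴ = 0.025897 m
Layer 4: 1.3×10⁻⁴ × 0.13 × 1100 = 0.01859 m
Δh = 0.03640 + 0.16632 + 0.025897 + 0.01859 = 0.247207 m

247 mm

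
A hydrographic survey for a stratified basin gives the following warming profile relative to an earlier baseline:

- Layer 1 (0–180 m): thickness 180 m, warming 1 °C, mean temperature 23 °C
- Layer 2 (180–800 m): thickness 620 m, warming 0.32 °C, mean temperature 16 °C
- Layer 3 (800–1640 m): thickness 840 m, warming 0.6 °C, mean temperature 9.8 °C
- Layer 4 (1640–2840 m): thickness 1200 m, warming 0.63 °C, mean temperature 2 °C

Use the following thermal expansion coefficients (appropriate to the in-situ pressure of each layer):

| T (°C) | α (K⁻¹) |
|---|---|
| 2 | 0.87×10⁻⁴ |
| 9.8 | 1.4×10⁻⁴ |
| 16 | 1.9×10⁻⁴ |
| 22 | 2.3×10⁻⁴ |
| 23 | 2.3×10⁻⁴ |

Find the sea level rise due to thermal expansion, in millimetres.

Layer 1 at 23 °C → α = 2.3×10⁻⁴ K⁻¹
Layer 2 at 16 °C → α = 1.9×10⁻⁴ K⁻¹
Layer 3 at 9.8 °C → α = 1.4×10⁻⁴ K⁻¹
Layer 4 at 2 °C → α = 0.87×10⁻⁴ K⁻¹
0–180 m: 2.3×10⁻⁴ × 1 × 180 = 0.04140 m
Layer 2: 620 × 1.9×10⁻⁴ × 0.32 = 0.037696 m
Layer 3: 1.4×10⁻⁴ × 840 × 0.6 = 0.07056 m
Layer 4: 0.63 × 1200 × 0.87×10⁻⁴ = 0.065772 m
Δh = 0.04140 + 0.037696 + 0.07056 + 0.065772 = 0.215428 m

215 mm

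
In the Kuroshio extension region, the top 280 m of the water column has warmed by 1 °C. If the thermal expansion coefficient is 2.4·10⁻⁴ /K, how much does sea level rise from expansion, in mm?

Δh = αΔT·H = 2.4×10⁻⁴ × 1 × 280 = 0.06720 m

67 mm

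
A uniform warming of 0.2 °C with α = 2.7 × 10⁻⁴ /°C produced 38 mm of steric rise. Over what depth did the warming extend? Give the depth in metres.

H = Δh/(αΔT) = 0.038 / (2.7×10⁻⁴ × 0.2) ≈ 703.7 m

704 m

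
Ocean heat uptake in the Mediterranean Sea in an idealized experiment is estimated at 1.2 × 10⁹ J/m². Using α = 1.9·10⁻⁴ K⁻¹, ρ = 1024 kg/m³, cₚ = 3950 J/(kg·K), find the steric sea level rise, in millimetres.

56.4 mm

Δh = αQ/(ρcₚ) = 1.9×10⁻⁴ × 1.2×10⁹ / (1024 × 3950) ≈ 0.056369 m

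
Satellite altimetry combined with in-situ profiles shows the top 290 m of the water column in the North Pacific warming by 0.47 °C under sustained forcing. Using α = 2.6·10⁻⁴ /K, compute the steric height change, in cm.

Δh = 3.54 cm

Δh = αΔT·H = 2.6×10⁻⁴ × 0.47 × 290 = 0.035438 m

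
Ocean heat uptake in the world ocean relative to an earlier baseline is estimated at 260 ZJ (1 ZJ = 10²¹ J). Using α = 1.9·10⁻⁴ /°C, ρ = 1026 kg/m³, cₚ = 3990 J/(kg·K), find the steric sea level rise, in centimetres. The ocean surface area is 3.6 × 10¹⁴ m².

Per unit area: Q = 260×10²¹ / (3.6×10¹⁴) ≈ 7.222×10⁸ J/m²
Δh = αQ/(ρcₚ) = 1.9×10⁻⁴ × 7.222×10⁸ / (1026 × 3990) ≈ 0.033519 m

Δh = 3.35 cm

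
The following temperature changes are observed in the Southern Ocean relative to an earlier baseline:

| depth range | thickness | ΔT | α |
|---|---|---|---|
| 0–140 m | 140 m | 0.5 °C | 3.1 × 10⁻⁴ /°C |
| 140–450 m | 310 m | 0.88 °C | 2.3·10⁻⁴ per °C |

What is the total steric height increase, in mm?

0–140 m: 3.1×10⁻⁴ × 0.5 × 140 = 0.02170 m
Layer 2: 2.3×10⁻⁴ × 0.88 × 310 = 0.062744 m
Δh = 0.02170 + 0.062744 = 0.084444 m

84.4 mm of thermosteric rise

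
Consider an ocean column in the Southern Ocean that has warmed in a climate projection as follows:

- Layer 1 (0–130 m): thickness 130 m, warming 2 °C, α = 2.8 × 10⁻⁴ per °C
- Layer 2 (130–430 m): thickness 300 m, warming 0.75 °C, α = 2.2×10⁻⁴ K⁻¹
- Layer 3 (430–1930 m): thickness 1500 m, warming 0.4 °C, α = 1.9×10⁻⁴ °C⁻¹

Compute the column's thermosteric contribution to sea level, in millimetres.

Δh = 236 mm

0–130 m: 2.8×10⁻⁴ × 130 × 2 = 0.07280 m
300 × 2.2×10⁻⁴ × 0.75 = 0.04950 m
430–1930 m: 1500 × 0.4 × 1.9×10⁻⁴ = 0.11400 m
Δh = 0.07280 + 0.04950 + 0.11400 = 0.23630 m ≈ 236 mm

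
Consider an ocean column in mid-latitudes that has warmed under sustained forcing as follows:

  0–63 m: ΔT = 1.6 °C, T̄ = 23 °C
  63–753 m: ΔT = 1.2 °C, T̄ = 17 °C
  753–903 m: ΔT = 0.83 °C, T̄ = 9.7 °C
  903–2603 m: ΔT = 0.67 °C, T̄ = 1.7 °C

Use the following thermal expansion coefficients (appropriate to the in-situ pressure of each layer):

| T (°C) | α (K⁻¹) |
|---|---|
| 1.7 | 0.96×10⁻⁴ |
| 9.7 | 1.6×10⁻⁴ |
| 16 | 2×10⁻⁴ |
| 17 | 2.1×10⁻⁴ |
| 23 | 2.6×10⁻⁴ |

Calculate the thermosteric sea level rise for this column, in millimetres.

Δh ≈ 330 mm

Layer 1 at 23 °C → α = 2.6×10⁻⁴ K⁻¹
Layer 2 at 17 °C → α = 2.1×10⁻⁴ K⁻¹
Layer 3 at 9.7 °C → α = 1.6×10⁻⁴ K⁻¹
Layer 4 at 1.7 °C → α = 0.96×10⁻⁴ K⁻¹
2.6×10⁻⁴ × 63 × 1.6 = 0.026208 m
Layer 2: 2.1×10⁻⁴ × 1.2 × 690 = 0.17388 m
Layer 3: 150 × 1.6×10⁻⁴ × 0.83 = 0.01992 m
903–2603 m: 0.96×10⁻⁴ × 1700 × 0.67 = 0.109344 m
Δh = 0.026208 + 0.17388 + 0.01992 + 0.109344 = 0.329352 m ≈ 330 mm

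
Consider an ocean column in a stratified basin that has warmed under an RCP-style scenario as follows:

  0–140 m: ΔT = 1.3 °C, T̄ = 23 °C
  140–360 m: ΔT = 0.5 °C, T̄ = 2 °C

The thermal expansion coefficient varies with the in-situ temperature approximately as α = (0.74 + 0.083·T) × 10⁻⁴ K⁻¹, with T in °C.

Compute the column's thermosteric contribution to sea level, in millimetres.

Layer 1: α = (0.74 + 0.083×23)×10⁻⁴ = 2.649×10⁻⁴ K⁻¹
Layer 2: α = (0.74 + 0.083×2)×10⁻⁴ = 0.906×10⁻⁴ K⁻¹
0–140 m: 2.649×10⁻⁴ × 1.3 × 140 = 0.0482118 m
Layer 2: 0.906×10⁻⁴ × 220 × 0.5 = 0.009966 m
Δh = 0.0482118 + 0.009966 = 0.0581778 m

about 58.2 mm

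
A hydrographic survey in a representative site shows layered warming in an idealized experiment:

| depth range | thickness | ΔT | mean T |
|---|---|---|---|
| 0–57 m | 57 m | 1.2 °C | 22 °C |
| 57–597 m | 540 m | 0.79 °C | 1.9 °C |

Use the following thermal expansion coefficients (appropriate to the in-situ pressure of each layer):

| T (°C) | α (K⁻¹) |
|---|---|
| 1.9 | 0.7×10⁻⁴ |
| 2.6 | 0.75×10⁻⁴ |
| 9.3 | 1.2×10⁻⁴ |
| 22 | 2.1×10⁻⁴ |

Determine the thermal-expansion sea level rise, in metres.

Layer 1 at 22 °C → α = 2.1×10⁻⁴ K⁻¹
Layer 2 at 1.9 °C → α = 0.7×10⁻⁴ K⁻¹
0–57 m: 2.1×10⁻⁴ × 57 × 1.2 = 0.014364 m
540 × 0.79 × 0.7×10⁻⁴ = 0.029862 m
Δh = 0.014364 + 0.029862 = 0.044226 m

0.044 m of thermosteric rise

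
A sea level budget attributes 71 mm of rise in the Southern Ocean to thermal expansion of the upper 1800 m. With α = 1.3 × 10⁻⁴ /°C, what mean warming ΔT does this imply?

ΔT = Δh/(αH) = 0.071 / (1.3×10⁻⁴ × 1800) ≈ 0.3034 °C

0.303 °C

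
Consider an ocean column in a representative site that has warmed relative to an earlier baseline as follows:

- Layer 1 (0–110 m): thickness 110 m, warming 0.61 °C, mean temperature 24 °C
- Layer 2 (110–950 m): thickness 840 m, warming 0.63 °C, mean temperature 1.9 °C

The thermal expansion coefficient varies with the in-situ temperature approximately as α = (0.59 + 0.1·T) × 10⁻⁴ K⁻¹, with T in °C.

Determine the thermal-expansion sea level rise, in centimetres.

Layer 1: α = (0.59 + 0.1×24)×10⁻⁴ = 2.99×10⁻⁴ K⁻¹
Layer 2: α = (0.59 + 0.1×1.9)×10⁻⁴ = 0.78×10⁻⁴ K⁻¹
0–110 m: 2.99×10⁻⁴ × 0.61 × 110 = 0.0200629 m
Layer 2: 840 × 0.63 × 0.78×10⁻⁴ = 0.0412776 m
Δh = 0.0200629 + 0.0412776 = 0.0613405 m ≈ 6.13 cm

6.13 cm of thermosteric rise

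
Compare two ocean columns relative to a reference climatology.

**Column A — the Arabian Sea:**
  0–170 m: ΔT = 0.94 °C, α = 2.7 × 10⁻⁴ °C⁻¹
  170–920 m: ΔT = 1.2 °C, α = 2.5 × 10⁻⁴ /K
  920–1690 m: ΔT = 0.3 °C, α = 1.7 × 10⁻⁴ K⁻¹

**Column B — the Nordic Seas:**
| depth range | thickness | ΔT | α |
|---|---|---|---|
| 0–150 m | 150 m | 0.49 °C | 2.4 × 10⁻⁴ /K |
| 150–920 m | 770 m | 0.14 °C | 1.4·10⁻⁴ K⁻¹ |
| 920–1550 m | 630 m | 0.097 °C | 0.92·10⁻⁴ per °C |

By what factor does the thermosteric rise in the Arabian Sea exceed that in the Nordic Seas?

A Layer 1: 2.7×10⁻⁴ × 0.94 × 170 = 0.043146 m
A 170–920 m: 1.2 × 750 × 2.5×10⁻⁴ = 0.22500 m
A 920–1690 m: 1.7×10⁻⁴ × 770 × 0.3 = 0.03927 m
A total: 0.307416 m
B 2.4×10⁻⁴ × 150 × 0.49 = 0.01764 m
B 0.14 × 770 × 1.4×10⁻⁴ = 0.015092 m
B 630 × 0.92×10⁻⁴ × 0.097 = 0.00562212 m
B total: 0.03835412 m
Ratio: 0.307416 / 0.03835412 ≈ 8.015

8.02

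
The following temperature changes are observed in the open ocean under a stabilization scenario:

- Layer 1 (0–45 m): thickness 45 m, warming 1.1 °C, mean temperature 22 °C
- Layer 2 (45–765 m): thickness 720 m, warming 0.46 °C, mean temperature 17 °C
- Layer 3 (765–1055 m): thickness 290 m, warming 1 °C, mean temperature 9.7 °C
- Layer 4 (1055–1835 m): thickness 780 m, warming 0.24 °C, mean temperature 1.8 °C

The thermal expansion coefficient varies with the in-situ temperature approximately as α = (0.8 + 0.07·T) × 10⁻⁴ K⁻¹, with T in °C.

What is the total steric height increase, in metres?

Layer 1: α = (0.8 + 0.07×22)×10⁻⁴ = 2.34×10⁻⁴ K⁻¹
Layer 2: α = (0.8 + 0.07×17)×10⁻⁴ = 1.99×10⁻⁴ K⁻¹
Layer 3: α = (0.8 + 0.07×9.7)×10⁻⁴ = 1.479×10⁻⁴ K⁻¹
Layer 4: α = (0.8 + 0.07×1.8)×10⁻⁴ = 0.926×10⁻⁴ K⁻¹
0–45 m: 45 × 2.34×10⁻⁴ × 1.1 = 0.011583 m
Layer 2: 720 × 0.46 × 1.99×10⁻⁴ = 0.0659088 m
765–1055 m: 1 × 290 × 1.479×10⁻⁴ = 0.042891 m
1055–1835 m: 780 × 0.926×10⁻⁴ × 0.24 = 0.01733472 m
Δh = 0.011583 + 0.0659088 + 0.042891 + 0.01733472 = 0.13771752 m

Δh ≈ 0.14 m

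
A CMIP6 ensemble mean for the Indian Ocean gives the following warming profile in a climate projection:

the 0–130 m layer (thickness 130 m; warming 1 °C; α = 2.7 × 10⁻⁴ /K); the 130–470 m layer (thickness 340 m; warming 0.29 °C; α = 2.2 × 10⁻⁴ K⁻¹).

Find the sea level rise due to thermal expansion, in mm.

Δh = 56.8 mm

1 × 2.7×10⁻⁴ × 130 = 0.03510 m
130–470 m: 340 × 0.29 × 2.2×10⁻⁴ = 0.021692 m
Δh = 0.03510 + 0.021692 = 0.056792 m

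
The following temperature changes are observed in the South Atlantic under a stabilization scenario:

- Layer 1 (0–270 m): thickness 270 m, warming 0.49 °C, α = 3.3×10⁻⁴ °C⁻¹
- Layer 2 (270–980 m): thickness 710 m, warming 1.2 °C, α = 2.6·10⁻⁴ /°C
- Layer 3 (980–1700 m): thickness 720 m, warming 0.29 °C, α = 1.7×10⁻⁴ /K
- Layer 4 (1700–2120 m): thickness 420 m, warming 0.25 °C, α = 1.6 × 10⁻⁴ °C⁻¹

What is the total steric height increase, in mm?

Layer 1: 270 × 3.3×10⁻⁴ × 0.49 = 0.043659 m
Layer 2: 1.2 × 2.6×10⁻⁴ × 710 = 0.22152 m
Layer 3: 0.29 × 720 × 1.7×10⁻⁴ = 0.035496 m
1700–2120 m: 420 × 0.25 × 1.6×10⁻⁴ = 0.01680 m
Δh = 0.043659 + 0.22152 + 0.035496 + 0.01680 = 0.317475 m

320 mm of thermosteric rise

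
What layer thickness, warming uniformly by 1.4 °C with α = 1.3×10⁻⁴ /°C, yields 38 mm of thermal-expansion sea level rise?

H ≈ 209 m

H = Δh/(αΔT) = 0.038 / (1.3×10⁻⁴ × 1.4) ≈ 208.8 m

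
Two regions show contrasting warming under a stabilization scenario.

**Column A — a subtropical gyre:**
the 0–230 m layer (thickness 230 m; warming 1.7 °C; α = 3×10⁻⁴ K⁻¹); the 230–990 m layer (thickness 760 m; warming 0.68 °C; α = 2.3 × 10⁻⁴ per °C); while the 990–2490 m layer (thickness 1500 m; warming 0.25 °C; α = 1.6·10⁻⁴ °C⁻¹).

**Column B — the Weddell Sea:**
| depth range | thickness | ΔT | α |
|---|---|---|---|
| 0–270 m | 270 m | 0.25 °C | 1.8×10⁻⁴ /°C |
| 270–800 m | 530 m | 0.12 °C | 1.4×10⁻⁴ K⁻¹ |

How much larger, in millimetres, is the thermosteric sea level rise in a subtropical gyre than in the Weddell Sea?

A Layer 1: 3×10⁻⁴ × 1.7 × 230 = 0.11730 m
A Layer 2: 760 × 0.68 × 2.3×10⁻⁴ = 0.118864 m
A 1500 × 1.6×10⁻⁴ × 0.25 = 0.06000 m
A total: 0.296164 m
B 0.25 × 1.8×10⁻⁴ × 270 = 0.01215 m
B Layer 2: 1.4×10⁻⁴ × 0.12 × 530 = 0.008904 m
B total: 0.021054 m
Difference: 0.296164 − 0.021054 = 0.27511 m

275 mm larger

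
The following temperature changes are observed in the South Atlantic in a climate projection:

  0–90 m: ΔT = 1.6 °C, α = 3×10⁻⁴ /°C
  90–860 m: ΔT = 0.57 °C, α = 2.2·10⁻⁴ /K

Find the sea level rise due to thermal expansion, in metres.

0–90 m: 90 × 1.6 × 3×10⁻⁴ = 0.04320 m
Layer 2: 2.2×10⁻⁴ × 770 × 0.57 = 0.096558 m
Δh = 0.04320 + 0.096558 = 0.139758 m ≈ 0.14 m

0.14 m of thermosteric rise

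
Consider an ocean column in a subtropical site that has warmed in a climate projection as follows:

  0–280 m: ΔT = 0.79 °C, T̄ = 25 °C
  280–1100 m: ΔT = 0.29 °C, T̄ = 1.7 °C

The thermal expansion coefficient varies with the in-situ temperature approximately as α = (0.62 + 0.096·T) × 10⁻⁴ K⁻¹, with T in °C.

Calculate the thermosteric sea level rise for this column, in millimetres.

Layer 1: α = (0.62 + 0.096×25)×10⁻⁴ = 3.02×10⁻⁴ K⁻¹
Layer 2: α = (0.62 + 0.096×1.7)×10⁻⁴ = 0.7832×10⁻⁴ K⁻¹
0.79 × 3.02×10⁻⁴ × 280 = 0.0668024 m
280–1100 m: 820 × 0.29 × 0.7832×10⁻⁴ = 0.018624496 m
Δh = 0.0668024 + 0.018624496 = 0.085426896 m

85 mm of thermosteric rise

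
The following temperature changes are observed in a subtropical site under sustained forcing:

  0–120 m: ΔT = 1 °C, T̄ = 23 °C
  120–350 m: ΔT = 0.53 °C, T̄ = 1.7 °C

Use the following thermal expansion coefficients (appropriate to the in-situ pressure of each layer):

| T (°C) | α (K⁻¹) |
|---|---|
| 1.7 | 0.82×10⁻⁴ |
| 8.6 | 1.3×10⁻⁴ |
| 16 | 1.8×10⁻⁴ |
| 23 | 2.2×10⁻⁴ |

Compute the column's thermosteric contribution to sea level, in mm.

Layer 1 at 23 °C → α = 2.2×10⁻⁴ K⁻¹
Layer 2 at 1.7 °C → α = 0.82×10⁻⁴ K⁻¹
2.2×10⁻⁴ × 1 × 120 = 0.02640 m
120–350 m: 0.53 × 0.82×10⁻⁴ × 230 = 0.0099958 m
Δh = 0.02640 + 0.0099958 = 0.0363958 m ≈ 36 mm

36 mm of thermosteric rise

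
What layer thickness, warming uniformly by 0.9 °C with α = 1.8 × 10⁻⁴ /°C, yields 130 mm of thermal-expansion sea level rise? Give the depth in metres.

H ≈ 800 m

H = Δh/(αΔT) = 0.13 / (1.8×10⁻⁴ × 0.9) ≈ 802.5 m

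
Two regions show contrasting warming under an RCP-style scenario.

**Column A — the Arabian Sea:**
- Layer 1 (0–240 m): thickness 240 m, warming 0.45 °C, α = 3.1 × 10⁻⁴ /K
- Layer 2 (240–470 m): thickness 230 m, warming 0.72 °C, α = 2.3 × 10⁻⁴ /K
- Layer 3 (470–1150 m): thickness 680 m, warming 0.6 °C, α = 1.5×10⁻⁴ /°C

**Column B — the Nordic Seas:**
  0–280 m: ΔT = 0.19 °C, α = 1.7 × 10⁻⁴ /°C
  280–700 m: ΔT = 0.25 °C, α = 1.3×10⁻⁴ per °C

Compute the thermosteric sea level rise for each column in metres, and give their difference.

A Layer 1: 0.45 × 240 × 3.1×10⁻⁴ = 0.03348 m
A 230 × 2.3×10⁻⁴ × 0.72 = 0.038088 m
A 680 × 0.6 × 1.5×10⁻⁴ = 0.06120 m
A total: 0.132768 m
B 0–280 m: 0.19 × 1.7×10⁻⁴ × 280 = 0.009044 m
B Layer 2: 420 × 0.25 × 1.3×10⁻⁴ = 0.01365 m
B total: 0.022694 m
Difference: 0.132768 − 0.022694 = 0.110074 m

A: 0.13 m; B: 0.023 m; difference 0.11 m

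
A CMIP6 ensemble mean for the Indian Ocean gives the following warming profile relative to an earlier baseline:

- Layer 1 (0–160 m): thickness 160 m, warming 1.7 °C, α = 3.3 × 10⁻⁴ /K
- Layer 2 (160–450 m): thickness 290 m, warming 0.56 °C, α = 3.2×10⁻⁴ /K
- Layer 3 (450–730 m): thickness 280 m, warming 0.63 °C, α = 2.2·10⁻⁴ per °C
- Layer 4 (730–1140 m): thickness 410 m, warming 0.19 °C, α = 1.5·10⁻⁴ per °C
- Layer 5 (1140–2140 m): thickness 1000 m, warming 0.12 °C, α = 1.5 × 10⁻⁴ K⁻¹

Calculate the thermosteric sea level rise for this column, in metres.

0–160 m: 1.7 × 3.3×10⁻⁴ × 160 = 0.08976 m
Layer 2: 290 × 3.2×10⁻⁴ × 0.56 = 0.051968 m
450–730 m: 2.2×10⁻⁴ × 0.63 × 280 = 0.038808 m
730–1140 m: 0.19 × 1.5×10⁻⁴ × 410 = 0.011685 m
1140–2140 m: 1000 × 0.12 × 1.5×10⁻⁴ = 0.01800 m
Δh = 0.08976 + 0.051968 + 0.038808 + 0.011685 + 0.01800 = 0.210221 m

Δh = 0.210 m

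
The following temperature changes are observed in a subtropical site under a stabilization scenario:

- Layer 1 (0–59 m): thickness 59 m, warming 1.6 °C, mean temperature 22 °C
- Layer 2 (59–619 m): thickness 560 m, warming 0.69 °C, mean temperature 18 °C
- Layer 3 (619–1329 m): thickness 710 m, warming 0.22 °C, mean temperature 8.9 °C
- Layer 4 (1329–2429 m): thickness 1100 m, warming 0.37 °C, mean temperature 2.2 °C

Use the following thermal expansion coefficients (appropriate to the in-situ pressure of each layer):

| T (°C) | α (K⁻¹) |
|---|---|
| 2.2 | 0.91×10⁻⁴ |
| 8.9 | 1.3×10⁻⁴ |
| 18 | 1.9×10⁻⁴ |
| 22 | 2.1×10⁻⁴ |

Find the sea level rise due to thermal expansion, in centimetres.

about 15.1 cm

Layer 1 at 22 °C → α = 2.1×10⁻⁴ K⁻¹
Layer 2 at 18 °C → α = 1.9×10⁻⁴ K⁻¹
Layer 3 at 8.9 °C → α = 1.3×10⁻⁴ K⁻¹
Layer 4 at 2.2 °C → α = 0.91×10⁻⁴ K⁻¹
2.1×10⁻⁴ × 59 × 1.6 = 0.019824 m
59–619 m: 1.9×10⁻⁴ × 0.69 × 560 = 0.073416 m
Layer 3: 1.3×10⁻⁴ × 710 × 0.22 = 0.020306 m
1329–2429 m: 0.91×10⁻⁴ × 1100 × 0.37 = 0.037037 m
Δh = 0.019824 + 0.073416 + 0.020306 + 0.037037 = 0.150583 m ≈ 15.1 cm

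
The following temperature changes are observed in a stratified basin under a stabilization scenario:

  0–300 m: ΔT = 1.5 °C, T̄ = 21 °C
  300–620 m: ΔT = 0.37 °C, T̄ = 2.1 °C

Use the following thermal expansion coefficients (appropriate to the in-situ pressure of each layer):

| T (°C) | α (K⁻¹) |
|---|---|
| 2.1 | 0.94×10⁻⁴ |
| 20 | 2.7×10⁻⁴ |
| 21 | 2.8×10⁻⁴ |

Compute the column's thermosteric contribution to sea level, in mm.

about 137 mm

Layer 1 at 21 °C → α = 2.8×10⁻⁴ K⁻¹
Layer 2 at 2.1 °C → α = 0.94×10⁻⁴ K⁻¹
0–300 m: 1.5 × 2.8×10⁻⁴ × 300 = 0.12600 m
320 × 0.94×10⁻⁴ × 0.37 = 0.0111296 m
Δh = 0.12600 + 0.0111296 = 0.1371296 m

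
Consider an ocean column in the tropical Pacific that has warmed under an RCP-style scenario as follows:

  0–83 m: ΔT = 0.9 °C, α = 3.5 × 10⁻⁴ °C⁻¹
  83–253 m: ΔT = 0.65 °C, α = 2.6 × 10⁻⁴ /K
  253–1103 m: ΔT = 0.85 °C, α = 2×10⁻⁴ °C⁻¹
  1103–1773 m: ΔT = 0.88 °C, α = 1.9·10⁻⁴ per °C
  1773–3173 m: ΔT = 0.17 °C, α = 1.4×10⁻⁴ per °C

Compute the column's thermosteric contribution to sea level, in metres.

Layer 1: 3.5×10⁻⁴ × 0.9 × 83 = 0.026145 m
Layer 2: 2.6×10⁻⁴ × 170 × 0.65 = 0.02873 m
Layer 3: 850 × 0.85 × 2×10⁻⁴ = 0.14450 m
1103–1773 m: 670 × 0.88 × 1.9×10⁻⁴ = 0.112024 m
1773–3173 m: 1400 × 0.17 × 1.4×10⁻⁴ = 0.03332 m
Δh = 0.026145 + 0.02873 + 0.14450 + 0.112024 + 0.03332 = 0.344719 m ≈ 0.345 m

Δh ≈ 0.345 m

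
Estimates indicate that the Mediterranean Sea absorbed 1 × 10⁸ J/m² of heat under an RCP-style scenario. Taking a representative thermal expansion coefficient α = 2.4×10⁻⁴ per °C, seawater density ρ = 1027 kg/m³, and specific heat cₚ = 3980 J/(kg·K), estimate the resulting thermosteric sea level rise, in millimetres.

Δh ≈ 5.87 mm

Δh = αQ/(ρcₚ) = 2.4×10⁻⁴ × 1×10⁸ / (1027 × 3980) ≈ 0.0058716 m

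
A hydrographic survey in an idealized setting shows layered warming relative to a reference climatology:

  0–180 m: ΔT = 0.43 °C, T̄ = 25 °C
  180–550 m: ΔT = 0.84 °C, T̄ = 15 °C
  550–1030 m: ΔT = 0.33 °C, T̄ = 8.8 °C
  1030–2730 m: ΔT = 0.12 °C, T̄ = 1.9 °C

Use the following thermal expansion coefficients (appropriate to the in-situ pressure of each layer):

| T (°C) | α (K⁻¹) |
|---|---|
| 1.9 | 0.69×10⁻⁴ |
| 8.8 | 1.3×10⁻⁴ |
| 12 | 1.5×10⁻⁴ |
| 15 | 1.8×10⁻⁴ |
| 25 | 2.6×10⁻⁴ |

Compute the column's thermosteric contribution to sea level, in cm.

Layer 1 at 25 °C → α = 2.6×10⁻⁴ K⁻¹
Layer 2 at 15 °C → α = 1.8×10⁻⁴ K⁻¹
Layer 3 at 8.8 °C → α = 1.3×10⁻⁴ K⁻¹
Layer 4 at 1.9 °C → α = 0.69×10⁻⁴ K⁻¹
0.43 × 2.6×10⁻⁴ × 180 = 0.020124 m
180–550 m: 0.84 × 1.8×10⁻⁴ × 370 = 0.055944 m
Layer 3: 480 × 1.3×10⁻⁴ × 0.33 = 0.020592 m
1030–2730 m: 0.12 × 0.69×10⁻⁴ × 1700 = 0.014076 m
Δh = 0.020124 + 0.055944 + 0.020592 + 0.014076 = 0.110736 m ≈ 11.1 cm

Δh = 11.1 cm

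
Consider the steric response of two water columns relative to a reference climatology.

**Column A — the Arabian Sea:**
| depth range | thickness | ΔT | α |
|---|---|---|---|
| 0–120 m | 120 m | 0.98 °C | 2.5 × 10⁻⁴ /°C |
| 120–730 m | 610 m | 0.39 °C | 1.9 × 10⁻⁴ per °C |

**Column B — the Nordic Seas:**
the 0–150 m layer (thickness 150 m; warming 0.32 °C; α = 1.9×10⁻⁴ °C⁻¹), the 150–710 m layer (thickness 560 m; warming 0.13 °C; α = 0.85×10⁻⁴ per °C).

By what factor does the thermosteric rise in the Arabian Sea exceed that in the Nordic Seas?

A 120 × 2.5×10⁻⁴ × 0.98 = 0.02940 m
A 0.39 × 1.9×10⁻⁴ × 610 = 0.045201 m
A total: 0.074601 m
B 150 × 0.32 × 1.9×10⁻⁴ = 0.00912 m
B Layer 2: 0.85×10⁻⁴ × 0.13 × 560 = 0.006188 m
B total: 0.015308 m
Ratio: 0.074601 / 0.015308 ≈ 4.873

4.9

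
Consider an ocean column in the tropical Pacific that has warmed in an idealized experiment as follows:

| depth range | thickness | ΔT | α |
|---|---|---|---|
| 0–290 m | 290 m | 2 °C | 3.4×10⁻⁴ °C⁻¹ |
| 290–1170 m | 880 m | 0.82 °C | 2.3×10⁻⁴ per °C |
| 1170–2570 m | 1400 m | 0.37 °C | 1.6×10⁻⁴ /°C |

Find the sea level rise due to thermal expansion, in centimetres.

Δh = 45 cm

3.4×10⁻⁴ × 2 × 290 = 0.19720 m
290–1170 m: 0.82 × 2.3×10⁻⁴ × 880 = 0.165968 m
1.6×10⁻⁴ × 0.37 × 1400 = 0.08288 m
Δh = 0.19720 + 0.165968 + 0.08288 = 0.446048 m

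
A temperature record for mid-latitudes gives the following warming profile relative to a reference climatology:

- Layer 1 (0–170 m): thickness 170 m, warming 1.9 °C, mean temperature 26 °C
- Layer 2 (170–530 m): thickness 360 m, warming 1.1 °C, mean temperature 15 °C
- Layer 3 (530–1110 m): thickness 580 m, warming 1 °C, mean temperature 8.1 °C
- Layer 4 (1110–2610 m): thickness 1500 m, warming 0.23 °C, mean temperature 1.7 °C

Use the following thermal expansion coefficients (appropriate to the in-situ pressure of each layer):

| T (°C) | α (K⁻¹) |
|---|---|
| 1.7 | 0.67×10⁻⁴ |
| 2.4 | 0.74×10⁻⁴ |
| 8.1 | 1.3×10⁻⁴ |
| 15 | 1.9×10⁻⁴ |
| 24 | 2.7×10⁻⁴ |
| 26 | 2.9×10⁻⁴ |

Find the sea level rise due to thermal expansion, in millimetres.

Layer 1 at 26 °C → α = 2.9×10⁻⁴ K⁻¹
Layer 2 at 15 °C → α = 1.9×10⁻⁴ K⁻¹
Layer 3 at 8.1 °C → α = 1.3×10⁻⁴ K⁻¹
Layer 4 at 1.7 °C → α = 0.67×10⁻⁴ K⁻¹
0–170 m: 2.9×10⁻⁴ × 170 × 1.9 = 0.09367 m
Layer 2: 1.9×10⁻⁴ × 360 × 1.1 = 0.07524 m
Layer 3: 1.3×10⁻⁴ × 1 × 580 = 0.07540 m
0.23 × 0.67×10⁻⁴ × 1500 = 0.023115 m
Δh = 0.09367 + 0.07524 + 0.07540 + 0.023115 = 0.267425 m ≈ 267 mm

Δh ≈ 267 mm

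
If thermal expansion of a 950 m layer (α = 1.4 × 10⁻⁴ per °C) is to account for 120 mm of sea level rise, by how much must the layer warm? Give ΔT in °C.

0.902 °C

ΔT = Δh/(αH) = 0.12 / (1.4×10⁻⁴ × 950) ≈ 0.9023 °C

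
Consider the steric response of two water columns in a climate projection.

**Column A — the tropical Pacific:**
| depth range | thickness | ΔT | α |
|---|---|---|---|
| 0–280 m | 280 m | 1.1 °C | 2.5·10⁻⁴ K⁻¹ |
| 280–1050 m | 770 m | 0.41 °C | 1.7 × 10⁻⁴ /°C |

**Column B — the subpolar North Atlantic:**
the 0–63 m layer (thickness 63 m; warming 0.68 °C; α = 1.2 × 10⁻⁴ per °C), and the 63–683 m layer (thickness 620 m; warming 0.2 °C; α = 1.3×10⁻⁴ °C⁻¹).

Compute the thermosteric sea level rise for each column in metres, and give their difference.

A: 0.131 m; B: 0.0213 m; difference 0.109 m

A 2.5×10⁻⁴ × 1.1 × 280 = 0.07700 m
A Layer 2: 0.41 × 770 × 1.7×10⁻⁴ = 0.053669 m
A total: 0.130669 m
B 0–63 m: 63 × 0.68 × 1.2×10⁻⁴ = 0.0051408 m
B Layer 2: 1.3×10⁻⁴ × 620 × 0.2 = 0.01612 m
B total: 0.0212608 m
Difference: 0.130669 − 0.0212608 = 0.1094082 m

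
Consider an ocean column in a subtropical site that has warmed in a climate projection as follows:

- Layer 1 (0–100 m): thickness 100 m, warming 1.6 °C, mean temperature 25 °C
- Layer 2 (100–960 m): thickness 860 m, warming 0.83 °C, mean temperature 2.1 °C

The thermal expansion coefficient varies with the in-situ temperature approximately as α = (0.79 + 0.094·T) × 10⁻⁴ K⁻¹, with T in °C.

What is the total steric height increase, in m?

Layer 1: α = (0.79 + 0.094×25)×10⁻⁴ = 3.14×10⁻⁴ K⁻¹
Layer 2: α = (0.79 + 0.094×2.1)×10⁻⁴ = 0.9874×10⁻⁴ K⁻¹
0–100 m: 100 × 3.14×10⁻⁴ × 1.6 = 0.05024 m
100–960 m: 0.9874×10⁻⁴ × 0.83 × 860 = 0.070480612 m
Δh = 0.05024 + 0.070480612 = 0.120720612 m

0.12 m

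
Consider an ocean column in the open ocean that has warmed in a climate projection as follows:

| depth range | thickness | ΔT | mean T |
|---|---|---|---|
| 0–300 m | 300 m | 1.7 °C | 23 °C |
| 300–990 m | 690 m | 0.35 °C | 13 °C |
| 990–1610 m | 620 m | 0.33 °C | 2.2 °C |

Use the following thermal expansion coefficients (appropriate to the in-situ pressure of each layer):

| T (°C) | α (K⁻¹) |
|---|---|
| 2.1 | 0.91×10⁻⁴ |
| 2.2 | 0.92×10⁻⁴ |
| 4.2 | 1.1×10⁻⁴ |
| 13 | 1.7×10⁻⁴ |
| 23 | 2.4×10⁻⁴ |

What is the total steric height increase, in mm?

Layer 1 at 23 °C → α = 2.4×10⁻⁴ K⁻¹
Layer 2 at 13 °C → α = 1.7×10⁻⁴ K⁻¹
Layer 3 at 2.2 °C → α = 0.92×10⁻⁴ K⁻¹
0–300 m: 300 × 1.7 × 2.4×10⁻⁴ = 0.12240 m
690 × 0.35 × 1.7×10⁻⁴ = 0.041055 m
Layer 3: 620 × 0.33 × 0.92×10⁻⁴ = 0.0188232 m
Δh = 0.12240 + 0.041055 + 0.0188232 = 0.1822782 m ≈ 182 mm

182 mm of thermosteric rise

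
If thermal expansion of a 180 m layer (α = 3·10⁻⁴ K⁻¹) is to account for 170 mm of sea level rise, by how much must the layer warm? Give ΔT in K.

ΔT ≈ 3.1 K

ΔT = Δh/(αH) = 0.17 / (3×10⁻⁴ × 180) ≈ 3.148 K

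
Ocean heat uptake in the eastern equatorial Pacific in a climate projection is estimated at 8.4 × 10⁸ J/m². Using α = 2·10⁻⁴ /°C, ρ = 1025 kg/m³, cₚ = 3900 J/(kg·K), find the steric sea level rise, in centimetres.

about 4.2 cm

Δh = αQ/(ρcₚ) = 2×10⁻⁴ × 8.4×10⁸ / (1025 × 3900) ≈ 0.042026 m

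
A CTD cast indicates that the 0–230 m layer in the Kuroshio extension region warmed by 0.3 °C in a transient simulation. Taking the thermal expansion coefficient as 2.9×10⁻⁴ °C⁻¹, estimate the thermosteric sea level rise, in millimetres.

Δh ≈ 20.0 mm

Δh = αΔT·H = 2.9×10⁻⁴ × 0.3 × 230 = 0.02001 m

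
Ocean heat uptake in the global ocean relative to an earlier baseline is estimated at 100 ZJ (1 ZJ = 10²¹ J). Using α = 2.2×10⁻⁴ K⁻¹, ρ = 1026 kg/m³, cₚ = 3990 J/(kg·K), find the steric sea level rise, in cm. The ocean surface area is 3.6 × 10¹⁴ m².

Per unit area: Q = 100×10²¹ / (3.6×10¹⁴) ≈ 2.778×10⁸ J/m²
Δh = αQ/(ρcₚ) = 2.2×10⁻⁴ × 2.778×10⁸ / (1026 × 3990) ≈ 0.014929 m

Δh = 1.49 cm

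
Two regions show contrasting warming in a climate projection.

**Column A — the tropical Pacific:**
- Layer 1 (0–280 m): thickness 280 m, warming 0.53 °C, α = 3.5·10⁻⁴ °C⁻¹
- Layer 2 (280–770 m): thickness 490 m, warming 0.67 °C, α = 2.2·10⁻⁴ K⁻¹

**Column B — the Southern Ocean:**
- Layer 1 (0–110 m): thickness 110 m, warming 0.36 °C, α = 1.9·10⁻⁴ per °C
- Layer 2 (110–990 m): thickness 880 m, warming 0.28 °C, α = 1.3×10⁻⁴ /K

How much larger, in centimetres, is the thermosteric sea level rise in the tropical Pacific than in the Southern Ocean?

8.46 cm larger

A 0–280 m: 0.53 × 280 × 3.5×10⁻⁴ = 0.05194 m
A Layer 2: 2.2×10⁻⁴ × 490 × 0.67 = 0.072226 m
A total: 0.124166 m
B 1.9×10⁻⁴ × 110 × 0.36 = 0.007524 m
B 1.3×10⁻⁴ × 0.28 × 880 = 0.032032 m
B total: 0.039556 m
Difference: 0.124166 − 0.039556 = 0.08461 m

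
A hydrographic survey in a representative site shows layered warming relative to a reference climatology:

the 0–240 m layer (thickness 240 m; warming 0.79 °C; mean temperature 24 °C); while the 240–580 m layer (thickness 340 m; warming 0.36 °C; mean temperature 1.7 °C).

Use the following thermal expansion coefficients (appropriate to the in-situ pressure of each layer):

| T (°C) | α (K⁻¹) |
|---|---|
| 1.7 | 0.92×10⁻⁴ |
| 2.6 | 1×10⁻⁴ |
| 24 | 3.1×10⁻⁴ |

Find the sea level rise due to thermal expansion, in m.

Δh = 0.070 m

Layer 1 at 24 °C → α = 3.1×10⁻⁴ K⁻¹
Layer 2 at 1.7 °C → α = 0.92×10⁻⁴ K⁻¹
240 × 3.1×10⁻⁴ × 0.79 = 0.058776 m
240–580 m: 0.92×10⁻⁴ × 0.36 × 340 = 0.0112608 m
Δh = 0.058776 + 0.0112608 = 0.0700368 m ≈ 0.070 m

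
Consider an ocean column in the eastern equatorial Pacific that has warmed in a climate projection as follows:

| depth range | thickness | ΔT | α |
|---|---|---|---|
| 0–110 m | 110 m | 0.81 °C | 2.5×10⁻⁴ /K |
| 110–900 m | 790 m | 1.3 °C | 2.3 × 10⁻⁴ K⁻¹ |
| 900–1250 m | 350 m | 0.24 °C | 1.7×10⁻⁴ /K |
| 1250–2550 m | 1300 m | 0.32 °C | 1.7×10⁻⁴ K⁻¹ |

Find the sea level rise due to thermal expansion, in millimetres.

2.5×10⁻⁴ × 0.81 × 110 = 0.022275 m
Layer 2: 790 × 1.3 × 2.3×10⁻⁴ = 0.23621 m
1.7×10⁻⁴ × 350 × 0.24 = 0.01428 m
1250–2550 m: 1300 × 1.7×10⁻⁴ × 0.32 = 0.07072 m
Δh = 0.022275 + 0.23621 + 0.01428 + 0.07072 = 0.343485 m ≈ 343 mm

343 mm of thermosteric rise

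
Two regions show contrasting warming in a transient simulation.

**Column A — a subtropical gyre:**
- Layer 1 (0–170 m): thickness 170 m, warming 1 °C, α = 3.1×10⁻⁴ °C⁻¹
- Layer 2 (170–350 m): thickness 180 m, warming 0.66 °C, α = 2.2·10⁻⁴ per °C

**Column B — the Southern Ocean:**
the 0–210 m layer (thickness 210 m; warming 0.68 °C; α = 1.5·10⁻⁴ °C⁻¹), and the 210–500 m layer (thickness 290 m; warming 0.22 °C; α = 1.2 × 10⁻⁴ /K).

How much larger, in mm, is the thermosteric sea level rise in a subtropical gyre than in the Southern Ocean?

A 1 × 3.1×10⁻⁴ × 170 = 0.05270 m
A Layer 2: 180 × 0.66 × 2.2×10⁻⁴ = 0.026136 m
A total: 0.078836 m
B Layer 1: 210 × 0.68 × 1.5×10⁻⁴ = 0.02142 m
B 210–500 m: 1.2×10⁻⁴ × 290 × 0.22 = 0.007656 m
B total: 0.029076 m
Difference: 0.078836 − 0.029076 = 0.04976 m

49.8 mm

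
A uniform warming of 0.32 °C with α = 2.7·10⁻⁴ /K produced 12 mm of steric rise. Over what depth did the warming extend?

H = Δh/(αΔT) = 0.012 / (2.7×10⁻⁴ × 0.32) ≈ 138.9 m

H ≈ 140 m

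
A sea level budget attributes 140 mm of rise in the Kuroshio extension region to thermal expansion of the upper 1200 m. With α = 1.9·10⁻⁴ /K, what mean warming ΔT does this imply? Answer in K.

ΔT = Δh/(αH) = 0.14 / (1.9×10⁻⁴ × 1200) ≈ 0.6140 K

about 0.614 K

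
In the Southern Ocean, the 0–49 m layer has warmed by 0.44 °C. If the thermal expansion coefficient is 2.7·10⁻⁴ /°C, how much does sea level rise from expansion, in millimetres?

Δh = 5.82 mm

Δh = αΔT·H = 2.7×10⁻⁴ × 0.44 × 49 = 0.0058212 m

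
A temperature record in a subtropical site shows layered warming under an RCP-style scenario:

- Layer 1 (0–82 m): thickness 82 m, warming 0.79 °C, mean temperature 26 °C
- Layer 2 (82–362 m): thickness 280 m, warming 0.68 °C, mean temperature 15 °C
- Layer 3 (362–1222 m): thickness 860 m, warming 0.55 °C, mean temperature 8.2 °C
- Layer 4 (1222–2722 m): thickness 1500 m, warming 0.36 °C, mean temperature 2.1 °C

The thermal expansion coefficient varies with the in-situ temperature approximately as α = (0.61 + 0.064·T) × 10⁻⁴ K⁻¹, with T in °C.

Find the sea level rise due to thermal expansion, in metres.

Layer 1: α = (0.61 + 0.064×26)×10⁻⁴ = 2.274×10⁻⁴ K⁻¹
Layer 2: α = (0.61 + 0.064×15)×10⁻⁴ = 1.57×10⁻⁴ K⁻¹
Layer 3: α = (0.61 + 0.064×8.2)×10⁻⁴ = 1.1348×10⁻⁴ K⁻¹
Layer 4: α = (0.61 + 0.064×2.1)×10⁻⁴ = 0.7444×10⁻⁴ K⁻¹
0–82 m: 2.274×10⁻⁴ × 82 × 0.79 = 0.014730972 m
280 × 0.68 × 1.57×10⁻⁴ = 0.0298928 m
362–1222 m: 860 × 0.55 × 1.1348×10⁻⁴ = 0.05367604 m
Layer 4: 1500 × 0.7444×10⁻⁴ × 0.36 = 0.0401976 m
Δh = 0.014730972 + 0.0298928 + 0.05367604 + 0.0401976 = 0.138497412 m

Δh = 0.138 m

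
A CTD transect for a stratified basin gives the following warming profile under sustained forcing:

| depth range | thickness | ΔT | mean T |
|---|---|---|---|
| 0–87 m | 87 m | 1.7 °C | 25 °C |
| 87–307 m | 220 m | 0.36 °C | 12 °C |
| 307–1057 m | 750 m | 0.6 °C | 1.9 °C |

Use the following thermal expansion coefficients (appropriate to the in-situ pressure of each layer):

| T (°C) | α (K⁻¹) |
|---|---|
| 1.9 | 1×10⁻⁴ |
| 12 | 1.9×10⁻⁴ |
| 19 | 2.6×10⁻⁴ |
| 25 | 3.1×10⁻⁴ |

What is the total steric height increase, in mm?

about 106 mm

Layer 1 at 25 °C → α = 3.1×10⁻⁴ K⁻¹
Layer 2 at 12 °C → α = 1.9×10⁻⁴ K⁻¹
Layer 3 at 1.9 °C → α = 1×10⁻⁴ K⁻¹
Layer 1: 87 × 3.1×10⁻⁴ × 1.7 = 0.045849 m
Layer 2: 220 × 1.9×10⁻⁴ × 0.36 = 0.015048 m
Layer 3: 750 × 1×10⁻⁴ × 0.6 = 0.04500 m
Δh = 0.045849 + 0.015048 + 0.04500 = 0.105897 m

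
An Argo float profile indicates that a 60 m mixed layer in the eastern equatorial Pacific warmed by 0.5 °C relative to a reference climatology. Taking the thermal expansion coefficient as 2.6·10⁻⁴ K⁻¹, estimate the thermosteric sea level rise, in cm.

about 0.780 cm

Δh = αΔT·H = 2.6×10⁻⁴ × 0.5 × 60 = 0.00780 m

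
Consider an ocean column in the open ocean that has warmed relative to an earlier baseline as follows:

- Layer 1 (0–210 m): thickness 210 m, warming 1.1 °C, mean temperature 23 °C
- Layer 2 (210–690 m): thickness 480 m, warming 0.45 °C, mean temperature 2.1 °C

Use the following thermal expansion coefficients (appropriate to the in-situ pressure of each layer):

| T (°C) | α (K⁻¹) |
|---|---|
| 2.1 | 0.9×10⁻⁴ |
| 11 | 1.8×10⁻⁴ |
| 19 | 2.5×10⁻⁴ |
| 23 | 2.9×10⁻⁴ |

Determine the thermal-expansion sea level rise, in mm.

Layer 1 at 23 °C → α = 2.9×10⁻⁴ K⁻¹
Layer 2 at 2.1 °C → α = 0.9×10⁻⁴ K⁻¹
0–210 m: 210 × 1.1 × 2.9×10⁻⁴ = 0.06699 m
210–690 m: 0.9×10⁻⁴ × 480 × 0.45 = 0.01944 m
Δh = 0.06699 + 0.01944 = 0.08643 m

Δh ≈ 86.4 mm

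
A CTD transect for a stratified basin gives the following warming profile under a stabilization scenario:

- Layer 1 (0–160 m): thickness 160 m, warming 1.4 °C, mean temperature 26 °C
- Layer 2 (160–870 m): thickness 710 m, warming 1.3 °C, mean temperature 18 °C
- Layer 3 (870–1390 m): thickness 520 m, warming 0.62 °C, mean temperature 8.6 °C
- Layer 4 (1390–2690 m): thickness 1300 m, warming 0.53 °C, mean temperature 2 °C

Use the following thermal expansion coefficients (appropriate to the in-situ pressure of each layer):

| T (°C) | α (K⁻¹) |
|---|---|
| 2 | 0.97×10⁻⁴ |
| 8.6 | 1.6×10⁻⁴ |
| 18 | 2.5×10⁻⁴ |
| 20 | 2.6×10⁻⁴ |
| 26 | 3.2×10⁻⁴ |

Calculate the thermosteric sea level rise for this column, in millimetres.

Layer 1 at 26 °C → α = 3.2×10⁻⁴ K⁻¹
Layer 2 at 18 °C → α = 2.5×10⁻⁴ K⁻¹
Layer 3 at 8.6 °C → α = 1.6×10⁻⁴ K⁻¹
Layer 4 at 2 °C → α = 0.97×10⁻⁴ K⁻¹
Layer 1: 3.2×10⁻⁴ × 160 × 1.4 = 0.07168 m
160–870 m: 2.5×10⁻⁴ × 1.3 × 710 = 0.23075 m
Layer 3: 1.6×10⁻⁴ × 520 × 0.62 = 0.051584 m
1390–2690 m: 1300 × 0.53 × 0.97×10⁻⁴ = 0.066833 m
Δh = 0.07168 + 0.23075 + 0.051584 + 0.066833 = 0.420847 m ≈ 421 mm

about 421 mm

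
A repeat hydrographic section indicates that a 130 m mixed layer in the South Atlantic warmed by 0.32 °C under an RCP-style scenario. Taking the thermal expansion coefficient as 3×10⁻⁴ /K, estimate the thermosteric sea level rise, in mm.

Δh = αΔT·H = 3×10⁻⁴ × 0.32 × 130 = 0.01248 m

about 12.5 mm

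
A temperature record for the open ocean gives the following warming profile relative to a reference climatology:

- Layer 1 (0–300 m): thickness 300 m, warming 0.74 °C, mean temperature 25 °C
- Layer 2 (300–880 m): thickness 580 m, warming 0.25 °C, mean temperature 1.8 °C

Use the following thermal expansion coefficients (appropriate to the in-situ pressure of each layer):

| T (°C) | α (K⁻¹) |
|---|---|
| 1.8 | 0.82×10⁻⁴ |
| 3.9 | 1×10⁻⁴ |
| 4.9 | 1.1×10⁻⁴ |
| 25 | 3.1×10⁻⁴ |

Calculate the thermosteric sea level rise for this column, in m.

Layer 1 at 25 °C → α = 3.1×10⁻⁴ K⁻¹
Layer 2 at 1.8 °C → α = 0.82×10⁻⁴ K⁻¹
300 × 3.1×10⁻⁴ × 0.74 = 0.06882 m
Layer 2: 0.25 × 580 × 0.82×10⁻⁴ = 0.01189 m
Δh = 0.06882 + 0.01189 = 0.08071 m

Δh ≈ 0.0807 m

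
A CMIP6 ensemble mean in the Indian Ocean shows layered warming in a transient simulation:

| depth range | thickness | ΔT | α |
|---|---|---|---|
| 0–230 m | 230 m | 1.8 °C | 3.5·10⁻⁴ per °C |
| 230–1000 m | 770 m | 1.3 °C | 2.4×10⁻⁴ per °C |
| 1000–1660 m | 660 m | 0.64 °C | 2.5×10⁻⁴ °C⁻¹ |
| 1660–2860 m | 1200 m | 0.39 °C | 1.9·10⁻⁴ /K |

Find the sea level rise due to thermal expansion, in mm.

Δh ≈ 580 mm

1.8 × 3.5×10⁻⁴ × 230 = 0.14490 m
Layer 2: 770 × 1.3 × 2.4×10⁻⁴ = 0.24024 m
660 × 0.64 × 2.5×10⁻⁴ = 0.10560 m
1200 × 0.39 × 1.9×10⁻⁴ = 0.08892 m
Δh = 0.14490 + 0.24024 + 0.10560 + 0.08892 = 0.57966 m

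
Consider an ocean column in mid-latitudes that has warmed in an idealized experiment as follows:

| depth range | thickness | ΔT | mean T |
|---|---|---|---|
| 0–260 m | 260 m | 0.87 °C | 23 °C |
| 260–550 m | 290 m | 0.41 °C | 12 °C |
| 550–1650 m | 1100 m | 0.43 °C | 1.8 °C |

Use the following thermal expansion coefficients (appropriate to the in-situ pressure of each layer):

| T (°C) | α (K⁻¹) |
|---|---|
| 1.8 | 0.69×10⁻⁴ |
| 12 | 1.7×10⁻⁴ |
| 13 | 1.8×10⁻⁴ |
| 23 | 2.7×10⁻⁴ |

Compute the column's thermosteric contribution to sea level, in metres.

Δh = 0.114 m

Layer 1 at 23 °C → α = 2.7×10⁻⁴ K⁻¹
Layer 2 at 12 °C → α = 1.7×10⁻⁴ K⁻¹
Layer 3 at 1.8 °C → α = 0.69×10⁻⁴ K⁻¹
Layer 1: 0.87 × 2.7×10⁻⁴ × 260 = 0.061074 m
Layer 2: 1.7×10⁻⁴ × 0.41 × 290 = 0.020213 m
550–1650 m: 0.69×10⁻⁴ × 1100 × 0.43 = 0.032637 m
Δh = 0.061074 + 0.020213 + 0.032637 = 0.113924 m ≈ 0.114 m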